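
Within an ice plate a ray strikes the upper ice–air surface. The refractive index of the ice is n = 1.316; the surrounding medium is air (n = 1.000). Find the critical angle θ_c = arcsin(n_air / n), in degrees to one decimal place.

sin θ_c = n_air / n = 1.000 / 1.316 = 0.7599.
θ_c = arcsin(0.7599) = 49.45°.

49.5°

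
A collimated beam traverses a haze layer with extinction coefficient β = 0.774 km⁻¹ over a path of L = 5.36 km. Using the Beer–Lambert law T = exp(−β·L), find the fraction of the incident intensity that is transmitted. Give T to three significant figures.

τ = β·L = 0.774 × 5.36 = 4.1486.
T = exp(−4.1486) = 0.0158.

0.0158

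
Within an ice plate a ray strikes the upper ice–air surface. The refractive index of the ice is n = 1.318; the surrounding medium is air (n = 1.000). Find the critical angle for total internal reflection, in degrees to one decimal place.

sin θ_c = n_air / n = 1.000 / 1.318 = 0.7587.
θ_c = arcsin(0.7587) = 49.35°.

49.4°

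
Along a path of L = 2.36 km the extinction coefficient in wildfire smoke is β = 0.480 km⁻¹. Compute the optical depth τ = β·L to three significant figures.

1.13

τ = β·L = 0.480 × 2.36 = 1.1328.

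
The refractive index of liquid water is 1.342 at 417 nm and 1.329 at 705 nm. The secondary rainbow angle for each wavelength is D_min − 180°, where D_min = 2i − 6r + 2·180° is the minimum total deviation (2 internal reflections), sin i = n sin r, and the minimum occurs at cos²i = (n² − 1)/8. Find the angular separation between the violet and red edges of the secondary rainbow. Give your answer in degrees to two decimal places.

At 417 nm (n = 1.342): cos²i = 0.10012 → i = 71.554°, r = 44.981°, D_min = 233.222°, rainbow angle = 53.222°.
At 705 nm (n = 1.329): cos²i = 0.09578 → i = 71.972°, r = 45.685°, D_min = 229.837°, rainbow angle = 49.837°.
Angular width = |53.222° − 49.837°| = 3.385°.

3.39°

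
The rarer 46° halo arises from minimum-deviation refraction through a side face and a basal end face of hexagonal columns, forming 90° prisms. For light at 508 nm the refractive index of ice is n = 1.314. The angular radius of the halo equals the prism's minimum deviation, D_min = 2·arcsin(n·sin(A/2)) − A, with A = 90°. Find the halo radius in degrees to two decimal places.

n·sin(A/2) = 1.314 × sin 45° = 1.314 × 0.7071 = 0.9291.
D_min = 2·arcsin(0.9291) − 90° = 2 × 68.301° − 90° = 46.602°.

46.60°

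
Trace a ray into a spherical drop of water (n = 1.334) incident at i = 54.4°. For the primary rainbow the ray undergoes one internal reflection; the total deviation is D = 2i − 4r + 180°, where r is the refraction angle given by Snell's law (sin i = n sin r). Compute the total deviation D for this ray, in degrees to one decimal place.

sin r = sin 54.4° / 1.334 = 0.8131/1.334 = 0.6095; r = 37.55°.
D = 2·54.4° − 4·37.55° + 180° = 108.80° − 150.22° + 180° = 138.58°.

138.6°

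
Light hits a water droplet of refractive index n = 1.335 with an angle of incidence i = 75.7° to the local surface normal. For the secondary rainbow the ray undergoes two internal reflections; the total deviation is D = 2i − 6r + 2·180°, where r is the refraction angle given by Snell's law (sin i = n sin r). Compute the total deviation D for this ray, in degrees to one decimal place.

sin r = sin 75.7° / 1.335 = 0.9690/1.335 = 0.7259; r = 46.54°.
D = 2·75.7° − 6·46.54° + 2·180° = 151.40° − 279.24° + 360° = 232.16°.

232.2°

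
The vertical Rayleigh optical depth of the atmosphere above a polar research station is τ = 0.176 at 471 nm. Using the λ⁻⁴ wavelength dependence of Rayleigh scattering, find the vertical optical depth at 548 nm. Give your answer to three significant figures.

τ(548 nm) = τ(471 nm) × (471/548)⁴ = 0.176 × (0.8595)⁴ = 0.176 × 0.5457 = 0.0960.

0.0960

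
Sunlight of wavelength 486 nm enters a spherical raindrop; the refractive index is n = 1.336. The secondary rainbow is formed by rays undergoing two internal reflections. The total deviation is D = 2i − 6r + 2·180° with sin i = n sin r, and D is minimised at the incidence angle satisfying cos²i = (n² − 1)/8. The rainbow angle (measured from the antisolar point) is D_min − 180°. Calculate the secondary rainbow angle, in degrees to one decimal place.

51.7°

cos²i = (1.78490 − 1)/8 = 0.09811; i = arccos(0.31323) = 71.746°.
sin r = sin 71.746°/1.336 = 0.71084; r = 45.303°.
D_min = 2·71.746° − 6·45.303° + 360° = 231.674°.
Rainbow angle = D_min − 180° = 51.674°.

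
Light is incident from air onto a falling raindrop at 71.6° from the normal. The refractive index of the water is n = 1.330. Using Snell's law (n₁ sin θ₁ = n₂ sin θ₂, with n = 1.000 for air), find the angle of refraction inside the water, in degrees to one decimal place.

45.5°

Snell: sin θ_r = sin θ_i / n = sin 71.6° / 1.330 = 0.9489 / 1.330 = 0.7134.
θ_r = arcsin(0.7134) = 45.52°.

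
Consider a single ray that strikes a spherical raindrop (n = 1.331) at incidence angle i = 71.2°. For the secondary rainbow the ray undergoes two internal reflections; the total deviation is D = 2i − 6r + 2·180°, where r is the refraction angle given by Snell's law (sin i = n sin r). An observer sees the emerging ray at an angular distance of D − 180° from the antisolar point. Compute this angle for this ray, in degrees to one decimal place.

sin r = sin 71.2° / 1.331 = 0.9466/1.331 = 0.7112; r = 45.34°.
D = 2·71.2° − 6·45.34° + 2·180° = 142.40° − 272.01° + 360° = 230.39°.
Angle from antisolar point = D − 180° = 50.39°.

50.4°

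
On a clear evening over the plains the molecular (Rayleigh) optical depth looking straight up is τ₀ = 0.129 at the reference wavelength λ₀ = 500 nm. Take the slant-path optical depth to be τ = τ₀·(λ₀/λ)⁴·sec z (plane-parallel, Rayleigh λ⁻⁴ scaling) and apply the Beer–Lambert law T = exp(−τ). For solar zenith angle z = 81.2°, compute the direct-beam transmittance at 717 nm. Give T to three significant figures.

0.819

sec 81.2° = 6.5366.
τ = 0.129 × (500/717)⁴ × 6.5366 = 0.129 × 0.2365 × 6.5366 = 0.1994.
T = exp(−0.1994) = 0.8192.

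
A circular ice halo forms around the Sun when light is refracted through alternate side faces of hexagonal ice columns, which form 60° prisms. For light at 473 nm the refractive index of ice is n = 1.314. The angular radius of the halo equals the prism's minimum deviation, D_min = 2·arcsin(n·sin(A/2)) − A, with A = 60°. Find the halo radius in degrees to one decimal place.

n·sin(A/2) = 1.314 × sin 30° = 1.314 × 0.5000 = 0.6570.
D_min = 2·arcsin(0.6570) − 60° = 2 × 41.071° − 60° = 22.143°.

22.1°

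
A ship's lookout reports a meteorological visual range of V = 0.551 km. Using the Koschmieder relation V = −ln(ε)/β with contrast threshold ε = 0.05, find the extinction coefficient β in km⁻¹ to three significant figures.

β = −ln(0.05) / V = 2.996 / 0.551 = 5.4369 km⁻¹.

5.44 km⁻¹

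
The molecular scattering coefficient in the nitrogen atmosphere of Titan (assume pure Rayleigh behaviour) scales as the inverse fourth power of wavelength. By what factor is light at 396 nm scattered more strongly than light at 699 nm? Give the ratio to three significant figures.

9.71

Rayleigh scattering ∝ λ⁻⁴, so the ratio of coefficients is the inverse fourth power of the wavelength ratio.
σ(396)/σ(699) = (699/396)⁴ = (1.7652)⁴ = 9.708.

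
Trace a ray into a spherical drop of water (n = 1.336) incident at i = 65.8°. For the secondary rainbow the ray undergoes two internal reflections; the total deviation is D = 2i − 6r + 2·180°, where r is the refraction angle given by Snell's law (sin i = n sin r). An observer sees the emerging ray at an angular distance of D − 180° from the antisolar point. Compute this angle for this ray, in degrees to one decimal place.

sin r = sin 65.8° / 1.336 = 0.9121/1.336 = 0.6827; r = 43.06°.
D = 2·65.8° − 6·43.06° + 2·180° = 131.60° − 258.34° + 360° = 233.26°.
Angle from antisolar point = D − 180° = 53.26°.

53.3°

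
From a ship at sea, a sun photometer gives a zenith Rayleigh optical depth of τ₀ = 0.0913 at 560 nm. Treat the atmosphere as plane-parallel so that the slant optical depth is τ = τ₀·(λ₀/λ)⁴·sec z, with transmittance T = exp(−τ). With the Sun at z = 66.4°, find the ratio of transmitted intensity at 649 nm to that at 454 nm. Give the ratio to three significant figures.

Airmass: sec 66.4° = 2.4978.
τ(649 nm) = 0.0913 × (560/649)⁴ × 2.4978 = 0.0913 × 0.5543 × 2.4978 = 0.1264.
τ(454 nm) = 0.0913 × (560/454)⁴ × 2.4978 = 0.0913 × 2.3149 × 2.4978 = 0.5279.
T(649)/T(454) = exp(τ_B − τ_A) = exp(0.4015) = 1.4941.

1.49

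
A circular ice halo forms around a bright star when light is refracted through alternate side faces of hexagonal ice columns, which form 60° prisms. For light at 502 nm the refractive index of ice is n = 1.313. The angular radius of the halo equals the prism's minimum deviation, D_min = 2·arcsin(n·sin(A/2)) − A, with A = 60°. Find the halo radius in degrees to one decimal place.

n·sin(A/2) = 1.313 × sin 30° = 1.313 × 0.5000 = 0.6565.
D_min = 2·arcsin(0.6565) − 60° = 2 × 41.033° − 60° = 22.067°.

22.1°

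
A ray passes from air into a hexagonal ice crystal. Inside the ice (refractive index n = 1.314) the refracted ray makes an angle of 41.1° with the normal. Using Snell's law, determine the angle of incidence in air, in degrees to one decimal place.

59.7°

Snell: sin θ_i = n · sin θ_r = 1.314 × sin 41.1° = 1.314 × 0.6574 = 0.8638.
θ_i = arcsin(0.8638) = 59.74°.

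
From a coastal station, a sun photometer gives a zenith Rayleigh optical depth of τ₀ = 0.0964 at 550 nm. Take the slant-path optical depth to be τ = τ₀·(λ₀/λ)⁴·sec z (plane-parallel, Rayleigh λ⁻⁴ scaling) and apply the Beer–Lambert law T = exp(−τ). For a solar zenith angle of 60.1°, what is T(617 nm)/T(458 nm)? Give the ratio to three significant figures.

Airmass: sec 60.1° = 2.0061.
τ(617 nm) = 0.0964 × (550/617)⁴ × 2.0061 = 0.0964 × 0.6314 × 2.0061 = 0.1221.
τ(458 nm) = 0.0964 × (550/458)⁴ × 2.0061 = 0.0964 × 2.0796 × 2.0061 = 0.4022.
T(617)/T(458) = exp(τ_B − τ_A) = exp(0.2801) = 1.3232.

1.32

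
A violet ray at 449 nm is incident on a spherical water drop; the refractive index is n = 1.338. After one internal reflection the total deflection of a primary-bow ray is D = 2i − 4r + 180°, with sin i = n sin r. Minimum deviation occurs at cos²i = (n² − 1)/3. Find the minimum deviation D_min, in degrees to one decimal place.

cos²i = (1.79024 − 1)/3 = 0.26341; i = arccos(0.51324) = 59.120°.
sin r = sin 59.120°/1.338 = 0.64144; r = 39.899°.
D_min = 2·59.120° − 4·39.899° + 180° = 138.643°.

138.6°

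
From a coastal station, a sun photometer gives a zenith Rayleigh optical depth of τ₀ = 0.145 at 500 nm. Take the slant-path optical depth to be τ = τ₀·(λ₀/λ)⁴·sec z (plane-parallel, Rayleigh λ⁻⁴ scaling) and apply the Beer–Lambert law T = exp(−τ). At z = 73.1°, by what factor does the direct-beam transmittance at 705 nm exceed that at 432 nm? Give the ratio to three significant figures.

2.16

Airmass: sec 73.1° = 3.4399.
τ(705 nm) = 0.145 × (500/705)⁴ × 3.4399 = 0.145 × 0.2530 × 3.4399 = 0.1262.
τ(432 nm) = 0.145 × (500/432)⁴ × 3.4399 = 0.145 × 1.7945 × 3.4399 = 0.8951.
T(705)/T(432) = exp(τ_B − τ_A) = exp(0.7689) = 2.1574.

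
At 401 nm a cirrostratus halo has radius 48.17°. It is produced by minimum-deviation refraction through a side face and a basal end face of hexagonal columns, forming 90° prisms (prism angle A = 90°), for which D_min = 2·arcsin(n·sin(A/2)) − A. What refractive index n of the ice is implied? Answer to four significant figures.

Rearranging: n = sin((D_min + A)/2) / sin(A/2).
(D_min + A)/2 = (48.17° + 90°)/2 = 69.085°.
n = sin 69.085° / sin 45° = 0.9341 / 0.7071 = 1.3210.

1.321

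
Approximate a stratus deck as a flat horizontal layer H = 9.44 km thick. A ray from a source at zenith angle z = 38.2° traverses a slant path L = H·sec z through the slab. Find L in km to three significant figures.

12.0 km

sec z = 1/cos 38.2° = 1.2725.
L = 9.44 × 1.2725 = 12.012 km.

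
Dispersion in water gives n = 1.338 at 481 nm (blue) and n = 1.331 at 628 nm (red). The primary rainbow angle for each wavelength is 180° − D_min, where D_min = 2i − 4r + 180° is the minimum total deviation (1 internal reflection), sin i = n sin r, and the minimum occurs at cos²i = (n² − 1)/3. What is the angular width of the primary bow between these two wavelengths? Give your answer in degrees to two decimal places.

1.01°

At 481 nm (n = 1.338): cos²i = 0.26341 → i = 59.120°, r = 39.899°, D_min = 138.643°, rainbow angle = 41.357°.
At 628 nm (n = 1.331): cos²i = 0.25719 → i = 59.527°, r = 40.356°, D_min = 137.630°, rainbow angle = 42.370°.
Angular width = |41.357° − 42.370°| = 1.013°.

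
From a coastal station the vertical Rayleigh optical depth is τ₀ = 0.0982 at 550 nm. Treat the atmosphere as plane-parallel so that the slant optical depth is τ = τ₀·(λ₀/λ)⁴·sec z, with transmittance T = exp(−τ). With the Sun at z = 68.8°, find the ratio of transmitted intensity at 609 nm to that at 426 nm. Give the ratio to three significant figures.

Airmass: sec 68.8° = 2.7653.
τ(609 nm) = 0.0982 × (550/609)⁴ × 2.7653 = 0.0982 × 0.6652 × 2.7653 = 0.1806.
τ(426 nm) = 0.0982 × (550/426)⁴ × 2.7653 = 0.0982 × 2.7785 × 2.7653 = 0.7545.
T(609)/T(426) = exp(τ_B − τ_A) = exp(0.5739) = 1.7751.

1.78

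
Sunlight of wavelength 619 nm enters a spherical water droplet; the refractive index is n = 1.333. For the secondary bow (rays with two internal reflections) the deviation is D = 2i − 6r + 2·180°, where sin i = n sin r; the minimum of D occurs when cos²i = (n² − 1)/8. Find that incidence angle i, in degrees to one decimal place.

71.8°

cos²i = (1.333² − 1)/8 = (1.77689 − 1)/8 = 0.09711.
cos i = 0.31163, so i = 71.843°.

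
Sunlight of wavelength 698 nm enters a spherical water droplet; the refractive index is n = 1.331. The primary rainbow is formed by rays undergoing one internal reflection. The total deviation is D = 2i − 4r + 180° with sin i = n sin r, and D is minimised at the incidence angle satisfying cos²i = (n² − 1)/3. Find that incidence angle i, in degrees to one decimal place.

cos²i = (1.331² − 1)/3 = (1.77156 − 1)/3 = 0.25719.
cos i = 0.50714, so i = 59.527°.

59.5°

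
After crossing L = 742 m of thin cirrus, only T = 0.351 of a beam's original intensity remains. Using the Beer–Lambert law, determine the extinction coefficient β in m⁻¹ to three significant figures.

Beer–Lambert: T = exp(−βL) ⇒ β = −ln(T)/L = −ln(0.351)/742 = 1.0470/742 = 0.001411 m⁻¹.

0.00141 m⁻¹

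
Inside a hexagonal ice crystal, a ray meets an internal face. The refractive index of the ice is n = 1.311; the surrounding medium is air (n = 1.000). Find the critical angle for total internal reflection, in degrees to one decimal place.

sin θ_c = n_air / n = 1.000 / 1.311 = 0.7628.
θ_c = arcsin(0.7628) = 49.71°.

49.7°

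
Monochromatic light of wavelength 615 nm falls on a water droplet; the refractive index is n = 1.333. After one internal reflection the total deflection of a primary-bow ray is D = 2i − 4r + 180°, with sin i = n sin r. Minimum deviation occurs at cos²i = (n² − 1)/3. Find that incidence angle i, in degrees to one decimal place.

cos²i = (1.333² − 1)/3 = (1.77689 − 1)/3 = 0.25896.
cos i = 0.50888, so i = 59.410°.

59.4°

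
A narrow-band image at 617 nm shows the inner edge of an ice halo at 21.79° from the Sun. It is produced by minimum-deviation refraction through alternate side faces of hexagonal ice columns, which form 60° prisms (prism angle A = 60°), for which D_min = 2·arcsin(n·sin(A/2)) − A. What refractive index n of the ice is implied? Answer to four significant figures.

1.309

Rearranging: n = sin((D_min + A)/2) / sin(A/2).
(D_min + A)/2 = (21.79° + 60°)/2 = 40.895°.
n = sin 40.895° / sin 30° = 0.6547 / 0.5000 = 1.3093.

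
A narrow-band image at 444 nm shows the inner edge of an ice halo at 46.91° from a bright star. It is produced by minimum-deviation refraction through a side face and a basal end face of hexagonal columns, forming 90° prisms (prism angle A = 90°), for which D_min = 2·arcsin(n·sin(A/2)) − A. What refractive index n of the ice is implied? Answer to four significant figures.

1.315

Rearranging: n = sin((D_min + A)/2) / sin(A/2).
(D_min + A)/2 = (46.91° + 90°)/2 = 68.455°.
n = sin 68.455° / sin 45° = 0.9301 / 0.7071 = 1.3154.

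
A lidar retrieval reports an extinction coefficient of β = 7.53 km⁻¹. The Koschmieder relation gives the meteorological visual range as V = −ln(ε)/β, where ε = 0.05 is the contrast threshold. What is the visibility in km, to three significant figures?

V = −ln(0.05) / 7.53 = 2.996 / 7.53 = 0.3978 km.

0.398 km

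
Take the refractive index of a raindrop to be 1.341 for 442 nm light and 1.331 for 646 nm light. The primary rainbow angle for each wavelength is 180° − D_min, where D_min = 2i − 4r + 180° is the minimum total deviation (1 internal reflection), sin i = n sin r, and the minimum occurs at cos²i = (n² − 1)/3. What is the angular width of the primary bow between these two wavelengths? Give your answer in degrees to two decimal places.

1.44°

At 442 nm (n = 1.341): cos²i = 0.26609 → i = 58.946°, r = 39.705°, D_min = 139.071°, rainbow angle = 40.929°.
At 646 nm (n = 1.331): cos²i = 0.25719 → i = 59.527°, r = 40.356°, D_min = 137.630°, rainbow angle = 42.370°.
Angular width = |40.929° − 42.370°| = 1.441°.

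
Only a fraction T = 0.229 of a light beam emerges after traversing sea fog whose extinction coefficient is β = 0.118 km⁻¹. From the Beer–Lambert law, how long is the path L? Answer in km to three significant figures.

Beer–Lambert: T = exp(−βL) ⇒ L = −ln(T)/β = −ln(0.229)/0.118 = 1.4740/0.118 = 12.49 km.

12.5 km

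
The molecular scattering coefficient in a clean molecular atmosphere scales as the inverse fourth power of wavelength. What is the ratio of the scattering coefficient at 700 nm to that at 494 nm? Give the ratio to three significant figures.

Rayleigh scattering ∝ λ⁻⁴, so the ratio of coefficients is the inverse fourth power of the wavelength ratio.
σ(700)/σ(494) = (494/700)⁴ = (0.7057)⁴ = 0.248.

0.248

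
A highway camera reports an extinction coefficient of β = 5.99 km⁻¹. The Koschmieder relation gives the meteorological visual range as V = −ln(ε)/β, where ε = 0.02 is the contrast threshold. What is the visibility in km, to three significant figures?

V = −ln(0.02) / 5.99 = 3.912 / 5.99 = 0.6531 km.

0.653 km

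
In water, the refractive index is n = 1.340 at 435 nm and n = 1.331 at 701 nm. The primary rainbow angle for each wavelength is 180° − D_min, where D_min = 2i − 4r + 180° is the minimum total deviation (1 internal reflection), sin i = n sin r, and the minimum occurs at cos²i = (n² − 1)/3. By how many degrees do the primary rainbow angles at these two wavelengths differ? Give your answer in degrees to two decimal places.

At 435 nm (n = 1.340): cos²i = 0.26520 → i = 59.004°, r = 39.770°, D_min = 138.929°, rainbow angle = 41.071°.
At 701 nm (n = 1.331): cos²i = 0.25719 → i = 59.527°, r = 40.356°, D_min = 137.630°, rainbow angle = 42.370°.
Angular width = |41.071° − 42.370°| = 1.299°.

1.30°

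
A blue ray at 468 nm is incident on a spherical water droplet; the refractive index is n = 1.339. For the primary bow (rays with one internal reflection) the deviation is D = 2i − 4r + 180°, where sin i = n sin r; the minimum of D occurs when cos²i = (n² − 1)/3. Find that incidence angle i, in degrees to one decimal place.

cos²i = (1.339² − 1)/3 = (1.79292 − 1)/3 = 0.26431.
cos i = 0.51411, so i = 59.062°.

59.1°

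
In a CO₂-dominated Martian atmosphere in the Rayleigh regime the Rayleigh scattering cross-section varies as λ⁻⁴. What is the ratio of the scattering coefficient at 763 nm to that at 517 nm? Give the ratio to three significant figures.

Rayleigh scattering ∝ λ⁻⁴, so the ratio of coefficients is the inverse fourth power of the wavelength ratio.
σ(763)/σ(517) = (517/763)⁴ = (0.6776)⁴ = 0.2108.

0.211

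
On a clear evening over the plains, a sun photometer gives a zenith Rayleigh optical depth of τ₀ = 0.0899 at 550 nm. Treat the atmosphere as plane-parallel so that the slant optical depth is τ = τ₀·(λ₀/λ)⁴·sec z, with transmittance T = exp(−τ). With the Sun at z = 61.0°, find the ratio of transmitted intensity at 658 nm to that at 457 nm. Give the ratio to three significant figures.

Airmass: sec 61.0° = 2.0627.
τ(658 nm) = 0.0899 × (550/658)⁴ × 2.0627 = 0.0899 × 0.4881 × 2.0627 = 0.0905.
τ(457 nm) = 0.0899 × (550/457)⁴ × 2.0627 = 0.0899 × 2.0979 × 2.0627 = 0.3890.
T(658)/T(457) = exp(τ_B − τ_A) = exp(0.2985) = 1.3478.

1.35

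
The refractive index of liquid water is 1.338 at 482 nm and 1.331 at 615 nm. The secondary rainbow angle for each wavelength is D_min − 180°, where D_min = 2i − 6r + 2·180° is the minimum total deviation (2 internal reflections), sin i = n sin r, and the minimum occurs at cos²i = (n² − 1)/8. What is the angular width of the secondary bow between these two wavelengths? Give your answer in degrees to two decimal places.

At 482 nm (n = 1.338): cos²i = 0.09878 → i = 71.682°, r = 45.195°, D_min = 232.193°, rainbow angle = 52.193°.
At 615 nm (n = 1.331): cos²i = 0.09645 → i = 71.907°, r = 45.575°, D_min = 230.365°, rainbow angle = 50.365°.
Angular width = |52.193° − 50.365°| = 1.828°.

1.83°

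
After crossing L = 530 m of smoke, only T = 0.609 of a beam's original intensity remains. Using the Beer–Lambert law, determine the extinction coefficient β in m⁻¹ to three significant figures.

Beer–Lambert: T = exp(−βL) ⇒ β = −ln(T)/L = −ln(0.609)/530 = 0.4959/530 = 0.0009357 m⁻¹.

0.000936 m⁻¹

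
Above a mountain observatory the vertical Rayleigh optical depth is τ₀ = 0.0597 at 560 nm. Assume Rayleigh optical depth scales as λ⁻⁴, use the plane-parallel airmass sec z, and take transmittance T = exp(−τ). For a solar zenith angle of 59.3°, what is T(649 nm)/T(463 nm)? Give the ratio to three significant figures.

1.20

Airmass: sec 59.3° = 1.9587.
τ(649 nm) = 0.0597 × (560/649)⁴ × 1.9587 = 0.0597 × 0.5543 × 1.9587 = 0.0648.
τ(463 nm) = 0.0597 × (560/463)⁴ × 1.9587 = 0.0597 × 2.1401 × 1.9587 = 0.2502.
T(649)/T(463) = exp(τ_B − τ_A) = exp(0.1854) = 1.2037.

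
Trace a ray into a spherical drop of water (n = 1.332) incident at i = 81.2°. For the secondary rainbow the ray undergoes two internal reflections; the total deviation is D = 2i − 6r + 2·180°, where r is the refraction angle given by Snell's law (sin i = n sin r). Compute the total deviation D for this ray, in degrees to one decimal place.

235.0°

sin r = sin 81.2° / 1.332 = 0.9882/1.332 = 0.7419; r = 47.89°.
D = 2·81.2° − 6·47.89° + 2·180° = 162.40° − 287.37° + 360° = 235.03°.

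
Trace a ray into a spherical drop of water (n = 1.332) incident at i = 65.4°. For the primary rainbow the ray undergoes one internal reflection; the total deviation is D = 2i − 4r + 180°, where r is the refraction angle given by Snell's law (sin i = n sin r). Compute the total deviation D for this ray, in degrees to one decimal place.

sin r = sin 65.4° / 1.332 = 0.9092/1.332 = 0.6826; r = 43.05°.
D = 2·65.4° − 4·43.05° + 180° = 130.80° − 172.19° + 180° = 138.61°.

138.6°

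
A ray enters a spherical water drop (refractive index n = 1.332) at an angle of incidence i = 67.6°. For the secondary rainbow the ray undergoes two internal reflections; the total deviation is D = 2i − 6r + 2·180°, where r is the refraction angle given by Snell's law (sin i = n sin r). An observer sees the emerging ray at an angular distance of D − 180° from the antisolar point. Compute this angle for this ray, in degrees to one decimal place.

sin r = sin 67.6° / 1.332 = 0.9245/1.332 = 0.6941; r = 43.96°.
D = 2·67.6° − 6·43.96° + 2·180° = 135.20° − 263.73° + 360° = 231.47°.
Angle from antisolar point = D − 180° = 51.47°.

51.5°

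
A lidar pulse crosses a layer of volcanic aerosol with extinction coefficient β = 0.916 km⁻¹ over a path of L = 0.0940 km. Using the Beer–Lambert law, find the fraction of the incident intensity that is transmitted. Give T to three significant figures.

0.917

τ = β·L = 0.916 × 0.0940 = 0.0861.
T = exp(−0.0861) = 0.9175.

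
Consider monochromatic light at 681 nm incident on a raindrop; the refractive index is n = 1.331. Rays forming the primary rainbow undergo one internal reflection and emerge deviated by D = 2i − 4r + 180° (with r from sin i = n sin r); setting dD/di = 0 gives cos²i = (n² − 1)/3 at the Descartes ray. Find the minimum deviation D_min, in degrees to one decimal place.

137.6°

cos²i = (1.77156 − 1)/3 = 0.25719; i = arccos(0.50714) = 59.527°.
sin r = sin 59.527°/1.331 = 0.64753; r = 40.356°.
D_min = 2·59.527° − 4·40.356° + 180° = 137.630°.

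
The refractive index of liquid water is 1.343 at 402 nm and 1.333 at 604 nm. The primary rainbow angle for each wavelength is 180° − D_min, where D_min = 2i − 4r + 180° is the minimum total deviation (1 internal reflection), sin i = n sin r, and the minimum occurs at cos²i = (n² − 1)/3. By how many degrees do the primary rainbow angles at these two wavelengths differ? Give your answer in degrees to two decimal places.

1.43°

At 402 nm (n = 1.343): cos²i = 0.26788 → i = 58.830°, r = 39.577°, D_min = 139.354°, rainbow angle = 40.646°.
At 604 nm (n = 1.333): cos²i = 0.25896 → i = 59.410°, r = 40.225°, D_min = 137.922°, rainbow angle = 42.078°.
Angular width = |40.646° − 42.078°| = 1.432°.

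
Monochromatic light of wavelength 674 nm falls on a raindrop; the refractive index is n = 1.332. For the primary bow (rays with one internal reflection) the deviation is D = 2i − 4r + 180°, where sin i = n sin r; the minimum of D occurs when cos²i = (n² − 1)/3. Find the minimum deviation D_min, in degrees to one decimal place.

cos²i = (1.77422 − 1)/3 = 0.25807; i = arccos(0.50801) = 59.469°.
sin r = sin 59.469°/1.332 = 0.64666; r = 40.290°.
D_min = 2·59.469° − 4·40.290° + 180° = 137.776°.

137.8°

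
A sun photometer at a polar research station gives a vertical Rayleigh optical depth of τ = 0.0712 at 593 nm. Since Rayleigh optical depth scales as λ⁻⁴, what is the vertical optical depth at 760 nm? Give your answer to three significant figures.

τ(760 nm) = τ(593 nm) × (593/760)⁴ = 0.0712 × (0.7803)⁴ = 0.0712 × 0.3707 = 0.0264.

0.0264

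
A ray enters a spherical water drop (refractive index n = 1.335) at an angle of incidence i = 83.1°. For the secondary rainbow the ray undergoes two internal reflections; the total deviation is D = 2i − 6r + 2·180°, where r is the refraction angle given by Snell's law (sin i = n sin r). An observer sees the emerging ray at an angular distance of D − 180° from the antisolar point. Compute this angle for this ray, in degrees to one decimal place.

57.9°

sin r = sin 83.1° / 1.335 = 0.9928/1.335 = 0.7436; r = 48.04°.
D = 2·83.1° − 6·48.04° + 2·180° = 166.20° − 288.25° + 360° = 237.95°.
Angle from antisolar point = D − 180° = 57.95°.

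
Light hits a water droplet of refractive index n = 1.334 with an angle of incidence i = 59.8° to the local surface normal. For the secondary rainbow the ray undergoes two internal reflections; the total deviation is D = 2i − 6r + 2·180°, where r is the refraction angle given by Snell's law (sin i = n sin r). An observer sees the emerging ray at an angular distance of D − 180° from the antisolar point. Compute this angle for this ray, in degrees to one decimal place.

57.3°

sin r = sin 59.8° / 1.334 = 0.8643/1.334 = 0.6479; r = 40.38°.
D = 2·59.8° − 6·40.38° + 2·180° = 119.60° − 242.29° + 360° = 237.31°.
Angle from antisolar point = D − 180° = 57.31°.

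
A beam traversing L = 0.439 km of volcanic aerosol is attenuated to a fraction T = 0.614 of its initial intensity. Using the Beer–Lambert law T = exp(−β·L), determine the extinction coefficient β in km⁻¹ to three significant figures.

Beer–Lambert: T = exp(−βL) ⇒ β = −ln(T)/L = −ln(0.614)/0.439 = 0.4878/0.439 = 1.111 km⁻¹.

1.11 km⁻¹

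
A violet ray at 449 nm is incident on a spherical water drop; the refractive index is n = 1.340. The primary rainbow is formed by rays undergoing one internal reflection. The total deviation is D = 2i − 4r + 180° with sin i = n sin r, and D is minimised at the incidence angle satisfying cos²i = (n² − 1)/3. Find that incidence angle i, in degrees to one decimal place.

cos²i = (1.340² − 1)/3 = (1.79560 − 1)/3 = 0.26520.
cos i = 0.51498, so i = 59.004°.

59.0°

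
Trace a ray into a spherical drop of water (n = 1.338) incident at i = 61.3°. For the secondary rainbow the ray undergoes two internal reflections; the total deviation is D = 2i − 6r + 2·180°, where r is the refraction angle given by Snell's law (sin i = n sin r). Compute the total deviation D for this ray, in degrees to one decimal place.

sin r = sin 61.3° / 1.338 = 0.8771/1.338 = 0.6556; r = 40.96°.
D = 2·61.3° − 6·40.96° + 2·180° = 122.60° − 245.78° + 360° = 236.82°.

236.8°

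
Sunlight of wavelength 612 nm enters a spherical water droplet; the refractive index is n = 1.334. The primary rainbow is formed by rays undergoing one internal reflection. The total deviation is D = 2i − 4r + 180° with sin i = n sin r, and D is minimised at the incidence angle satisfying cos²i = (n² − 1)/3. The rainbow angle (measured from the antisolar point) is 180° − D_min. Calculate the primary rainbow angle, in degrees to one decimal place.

cos²i = (1.77956 − 1)/3 = 0.25985; i = arccos(0.50976) = 59.352°.
sin r = sin 59.352°/1.334 = 0.64492; r = 40.159°.
D_min = 2·59.352° − 4·40.159° + 180° = 138.067°.
Rainbow angle = 180° − D_min = 41.933°.

41.9°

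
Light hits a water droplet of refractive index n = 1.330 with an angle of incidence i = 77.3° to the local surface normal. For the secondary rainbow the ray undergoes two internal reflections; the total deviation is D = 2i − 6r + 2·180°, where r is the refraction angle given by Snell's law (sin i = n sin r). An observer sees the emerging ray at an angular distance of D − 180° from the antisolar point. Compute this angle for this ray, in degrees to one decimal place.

sin r = sin 77.3° / 1.330 = 0.9755/1.330 = 0.7335; r = 47.18°.
D = 2·77.3° − 6·47.18° + 2·180° = 154.60° − 283.08° + 360° = 231.52°.
Angle from antisolar point = D − 180° = 51.52°.

51.5°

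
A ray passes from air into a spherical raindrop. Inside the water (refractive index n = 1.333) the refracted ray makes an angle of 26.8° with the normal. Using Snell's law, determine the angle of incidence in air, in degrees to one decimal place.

36.9°

Snell: sin θ_i = n · sin θ_r = 1.333 × sin 26.8° = 1.333 × 0.4509 = 0.6010.
θ_i = arcsin(0.6010) = 36.94°.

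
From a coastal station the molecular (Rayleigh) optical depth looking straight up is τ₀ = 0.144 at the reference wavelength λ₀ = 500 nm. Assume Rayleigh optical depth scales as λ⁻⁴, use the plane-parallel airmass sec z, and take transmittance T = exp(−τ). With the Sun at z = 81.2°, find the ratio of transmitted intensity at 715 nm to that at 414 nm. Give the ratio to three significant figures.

Airmass: sec 81.2° = 6.5366.
τ(715 nm) = 0.144 × (500/715)⁴ × 6.5366 = 0.144 × 0.2391 × 6.5366 = 0.2251.
τ(414 nm) = 0.144 × (500/414)⁴ × 6.5366 = 0.144 × 2.1275 × 6.5366 = 2.0026.
T(715)/T(414) = exp(τ_B − τ_A) = exp(1.7775) = 5.9150.

5.91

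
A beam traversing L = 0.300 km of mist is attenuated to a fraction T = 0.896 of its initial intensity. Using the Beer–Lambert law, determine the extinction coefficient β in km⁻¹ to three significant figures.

Beer–Lambert: T = exp(−βL) ⇒ β = −ln(T)/L = −ln(0.896)/0.300 = 0.1098/0.300 = 0.366 km⁻¹.

0.366 km⁻¹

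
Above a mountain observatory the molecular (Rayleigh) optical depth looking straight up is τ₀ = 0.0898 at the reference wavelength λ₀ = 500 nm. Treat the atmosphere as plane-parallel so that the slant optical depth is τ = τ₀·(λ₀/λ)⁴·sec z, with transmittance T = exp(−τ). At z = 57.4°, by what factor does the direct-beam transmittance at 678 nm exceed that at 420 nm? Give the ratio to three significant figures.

1.33

Airmass: sec 57.4° = 1.8561.
τ(678 nm) = 0.0898 × (500/678)⁴ × 1.8561 = 0.0898 × 0.2958 × 1.8561 = 0.0493.
τ(420 nm) = 0.0898 × (500/420)⁴ × 1.8561 = 0.0898 × 2.0086 × 1.8561 = 0.3348.
T(678)/T(420) = exp(τ_B − τ_A) = exp(0.2855) = 1.3304.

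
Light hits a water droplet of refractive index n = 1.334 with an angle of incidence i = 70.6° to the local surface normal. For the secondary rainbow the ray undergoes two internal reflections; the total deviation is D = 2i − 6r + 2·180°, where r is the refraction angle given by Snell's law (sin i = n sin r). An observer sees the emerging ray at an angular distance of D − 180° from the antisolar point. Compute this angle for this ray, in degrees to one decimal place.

sin r = sin 70.6° / 1.334 = 0.9432/1.334 = 0.7071; r = 45.00°.
D = 2·70.6° − 6·45.00° + 2·180° = 141.20° − 269.98° + 360° = 231.22°.
Angle from antisolar point = D − 180° = 51.22°.

51.2°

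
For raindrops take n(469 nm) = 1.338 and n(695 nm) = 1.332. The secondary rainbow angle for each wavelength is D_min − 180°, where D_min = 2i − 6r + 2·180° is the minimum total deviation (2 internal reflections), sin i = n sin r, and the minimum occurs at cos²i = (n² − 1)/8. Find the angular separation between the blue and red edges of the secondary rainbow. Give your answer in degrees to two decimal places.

At 469 nm (n = 1.338): cos²i = 0.09878 → i = 71.682°, r = 45.195°, D_min = 232.193°, rainbow angle = 52.193°.
At 695 nm (n = 1.332): cos²i = 0.09678 → i = 71.875°, r = 45.520°, D_min = 230.628°, rainbow angle = 50.628°.
Angular width = |52.193° − 50.628°| = 1.564°.

1.56°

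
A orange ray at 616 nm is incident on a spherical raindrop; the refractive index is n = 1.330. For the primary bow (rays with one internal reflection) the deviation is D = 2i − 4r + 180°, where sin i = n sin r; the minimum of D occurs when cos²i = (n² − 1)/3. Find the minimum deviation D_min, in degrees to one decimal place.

cos²i = (1.76890 − 1)/3 = 0.25630; i = arccos(0.50626) = 59.585°.
sin r = sin 59.585°/1.330 = 0.64841; r = 40.422°.
D_min = 2·59.585° − 4·40.422° + 180° = 137.484°.

137.5°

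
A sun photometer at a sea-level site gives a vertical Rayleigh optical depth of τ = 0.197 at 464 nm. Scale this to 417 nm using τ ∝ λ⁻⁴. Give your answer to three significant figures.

0.302

τ(417 nm) = τ(464 nm) × (464/417)⁴ = 0.197 × (1.1127)⁴ = 0.197 × 1.5329 = 0.3020.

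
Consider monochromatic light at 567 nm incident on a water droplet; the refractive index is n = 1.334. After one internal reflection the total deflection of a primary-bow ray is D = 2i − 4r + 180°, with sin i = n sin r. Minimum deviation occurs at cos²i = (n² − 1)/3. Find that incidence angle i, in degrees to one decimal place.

cos²i = (1.334² − 1)/3 = (1.77956 − 1)/3 = 0.25985.
cos i = 0.50976, so i = 59.352°.

59.4°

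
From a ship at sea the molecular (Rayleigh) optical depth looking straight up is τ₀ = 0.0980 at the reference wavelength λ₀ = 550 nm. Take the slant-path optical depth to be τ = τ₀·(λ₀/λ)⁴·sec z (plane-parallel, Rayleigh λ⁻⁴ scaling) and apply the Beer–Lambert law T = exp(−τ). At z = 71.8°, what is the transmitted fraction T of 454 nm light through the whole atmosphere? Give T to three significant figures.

sec 71.8° = 3.2017.
τ = 0.0980 × (550/454)⁴ × 3.2017 = 0.0980 × 2.1539 × 3.2017 = 0.6758.
T = exp(−0.6758) = 0.5087.

0.509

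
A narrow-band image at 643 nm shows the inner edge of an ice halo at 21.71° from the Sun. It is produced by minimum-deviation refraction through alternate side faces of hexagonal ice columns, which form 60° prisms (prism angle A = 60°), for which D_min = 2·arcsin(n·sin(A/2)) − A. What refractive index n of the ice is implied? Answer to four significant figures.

Rearranging: n = sin((D_min + A)/2) / sin(A/2).
(D_min + A)/2 = (21.71° + 60°)/2 = 40.855°.
n = sin 40.855° / sin 30° = 0.6541 / 0.5000 = 1.3083.

1.308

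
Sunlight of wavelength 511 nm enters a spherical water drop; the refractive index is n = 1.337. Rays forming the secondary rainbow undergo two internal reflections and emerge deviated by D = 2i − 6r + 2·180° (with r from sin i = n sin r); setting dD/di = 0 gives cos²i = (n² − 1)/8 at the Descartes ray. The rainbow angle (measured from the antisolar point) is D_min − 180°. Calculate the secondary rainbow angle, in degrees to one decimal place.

51.9°

cos²i = (1.78757 − 1)/8 = 0.09845; i = arccos(0.31376) = 71.714°.
sin r = sin 71.714°/1.337 = 0.71017; r = 45.249°.
D_min = 2·71.714° − 6·45.249° + 360° = 231.934°.
Rainbow angle = D_min − 180° = 51.934°.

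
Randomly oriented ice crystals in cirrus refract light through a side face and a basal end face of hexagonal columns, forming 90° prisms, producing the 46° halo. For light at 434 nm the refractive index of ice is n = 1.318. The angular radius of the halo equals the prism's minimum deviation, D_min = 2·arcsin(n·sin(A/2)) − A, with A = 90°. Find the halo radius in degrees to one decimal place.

47.5°

n·sin(A/2) = 1.318 × sin 45° = 1.318 × 0.7071 = 0.9320.
D_min = 2·arcsin(0.9320) − 90° = 2 × 68.743° − 90° = 47.487°.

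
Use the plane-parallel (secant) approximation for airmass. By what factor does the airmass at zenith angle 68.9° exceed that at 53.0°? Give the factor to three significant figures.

1.67

X(68.9°)/X(53.0°) = sec 68.9° / sec 53.0° = cos 53.0° / cos 68.9° = 0.6018/0.3600 = 1.6717.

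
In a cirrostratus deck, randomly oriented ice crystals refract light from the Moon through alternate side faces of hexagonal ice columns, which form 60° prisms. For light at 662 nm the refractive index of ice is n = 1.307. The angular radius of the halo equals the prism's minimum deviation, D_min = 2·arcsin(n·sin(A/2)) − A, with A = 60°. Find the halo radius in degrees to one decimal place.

n·sin(A/2) = 1.307 × sin 30° = 1.307 × 0.5000 = 0.6535.
D_min = 2·arcsin(0.6535) − 60° = 2 × 40.806° − 60° = 21.612°.

21.6°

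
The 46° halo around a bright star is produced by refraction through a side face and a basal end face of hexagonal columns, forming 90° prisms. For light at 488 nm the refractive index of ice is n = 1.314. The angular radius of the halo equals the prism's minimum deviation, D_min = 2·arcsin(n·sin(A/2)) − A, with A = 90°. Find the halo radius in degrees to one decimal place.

46.6°

n·sin(A/2) = 1.314 × sin 45° = 1.314 × 0.7071 = 0.9291.
D_min = 2·arcsin(0.9291) − 90° = 2 × 68.301° − 90° = 46.602°.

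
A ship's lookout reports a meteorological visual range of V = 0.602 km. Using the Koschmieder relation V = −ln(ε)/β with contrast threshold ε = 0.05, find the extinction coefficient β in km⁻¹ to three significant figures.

4.98 km⁻¹

β = −ln(0.05) / V = 2.996 / 0.602 = 4.9763 km⁻¹.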